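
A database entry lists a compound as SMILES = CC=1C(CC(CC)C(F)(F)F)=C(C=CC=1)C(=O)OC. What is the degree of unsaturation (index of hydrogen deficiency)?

5

Degree of unsaturation = (number of rings) + (number of π bonds).
Ring closures in the SMILES: 1.
π bonds: 4 double bonds (each 1 DoU) → 4 DoU from unsaturation.
Total DoU = 1 + 4 = 5.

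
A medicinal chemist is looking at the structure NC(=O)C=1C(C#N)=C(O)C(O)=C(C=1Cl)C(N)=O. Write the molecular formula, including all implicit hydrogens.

C9H6ClN3O4

Walk through each heavy atom and fill implicit hydrogens from standard valence (C 4, N 3, O 2, S 2, halogen 1):
  atom 1: N, bond orders sum to 1 (valence 3) → 2 H
  atom 2: C, bond orders sum to 4 (valence 4) → 0 H
  atom 3: O, bond orders sum to 2 (valence 2) → 0 H
  atom 4: C, bond orders sum to 4 (valence 4) → 0 H
  atom 5: C, bond orders sum to 4 (valence 4) → 0 H
  atom 6: C, bond orders sum to 4 (valence 4) → 0 H
  atom 7: N, bond orders sum to 3 (valence 3) → 0 H
  atom 8: C, bond orders sum to 4 (valence 4) → 0 H
  atom 9: O, bond orders sum to 1 (valence 2) → 1 H
  atom 10: C, bond orders sum to 4 (valence 4) → 0 H
  atom 11: O, bond orders sum to 1 (valence 2) → 1 H
  atom 12: C, bond orders sum to 4 (valence 4) → 0 H
  atom 13: C, bond orders sum to 4 (valence 4) → 0 H
  atom 14: Cl (halogen, monovalent) → 0 H
  atom 15: C, bond orders sum to 4 (valence 4) → 0 H
  atom 16: N, bond orders sum to 1 (valence 3) → 2 H
  atom 17: O, bond orders sum to 2 (valence 2) → 0 H
Totals → C:9, H:6, Cl:1, N:3, O:4.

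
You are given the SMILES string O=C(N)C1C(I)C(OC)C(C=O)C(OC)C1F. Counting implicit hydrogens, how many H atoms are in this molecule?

15

Walk through each heavy atom and fill implicit hydrogens from standard valence (C 4, N 3, O 2, S 2, halogen 1):
  atom 1: O, bond orders sum to 2 (valence 2) → 0 H
  atom 2: C, bond orders sum to 4 (valence 4) → 0 H
  atom 3: N, bond orders sum to 1 (valence 3) → 2 H
  atom 4: C, bond orders sum to 3 (valence 4) → 1 H
  atom 5: C, bond orders sum to 3 (valence 4) → 1 H
  atom 6: I (halogen, monovalent) → 0 H
  atom 7: C, bond orders sum to 3 (valence 4) → 1 H
  atom 8: O, bond orders sum to 2 (valence 2) → 0 H
  atom 9: C, bond orders sum to 1 (valence 4) → 3 H
  atom 10: C, bond orders sum to 3 (valence 4) → 1 H
  atom 11: C, bond orders sum to 3 (valence 4) → 1 H
  atom 12: O, bond orders sum to 2 (valence 2) → 0 H
  atom 13: C, bond orders sum to 3 (valence 4) → 1 H
  atom 14: O, bond orders sum to 2 (valence 2) → 0 H
  atom 15: C, bond orders sum to 1 (valence 4) → 3 H
  atom 16: C, bond orders sum to 3 (valence 4) → 1 H
  atom 17: F (halogen, monovalent) → 0 H
Total hydrogens: 15.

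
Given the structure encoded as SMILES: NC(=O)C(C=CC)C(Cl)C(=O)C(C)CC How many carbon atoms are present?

Count every carbon token in the SMILES (each C, including those in ring-closure positions and inside branches).
Carbon count: 11.

11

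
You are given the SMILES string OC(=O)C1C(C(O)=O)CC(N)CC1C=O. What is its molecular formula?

Walk through each heavy atom and fill implicit hydrogens from standard valence (C 4, N 3, O 2, S 2, halogen 1):
  atom 1: O, bond orders sum to 1 (valence 2) → 1 H
  atom 2: C, bond orders sum to 4 (valence 4) → 0 H
  atom 3: O, bond orders sum to 2 (valence 2) → 0 H
  atom 4: C, bond orders sum to 3 (valence 4) → 1 H
  atom 5: C, bond orders sum to 3 (valence 4) → 1 H
  atom 6: C, bond orders sum to 4 (valence 4) → 0 H
  atom 7: O, bond orders sum to 1 (valence 2) → 1 H
  atom 8: O, bond orders sum to 2 (valence 2) → 0 H
  atom 9: C, bond orders sum to 2 (valence 4) → 2 H
  atom 10: C, bond orders sum to 3 (valence 4) → 1 H
  atom 11: N, bond orders sum to 1 (valence 3) → 2 H
  atom 12: C, bond orders sum to 2 (valence 4) → 2 H
  atom 13: C, bond orders sum to 3 (valence 4) → 1 H
  atom 14: C, bond orders sum to 3 (valence 4) → 1 H
  atom 15: O, bond orders sum to 2 (valence 2) → 0 H
Totals → C:9, H:13, N:1, O:5.
In Hill order: C9H13NO5.

C9H13NO5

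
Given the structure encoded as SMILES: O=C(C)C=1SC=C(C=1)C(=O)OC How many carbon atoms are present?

8

Count every carbon token in the SMILES (each C, including those in ring-closure positions and inside branches).
Carbon count: 8.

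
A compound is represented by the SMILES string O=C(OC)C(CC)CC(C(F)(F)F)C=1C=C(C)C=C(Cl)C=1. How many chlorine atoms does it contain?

Scan the SMILES for Cl atoms (remember two-letter symbols like Cl and Br are single atoms).
Chlorine count: 1.

1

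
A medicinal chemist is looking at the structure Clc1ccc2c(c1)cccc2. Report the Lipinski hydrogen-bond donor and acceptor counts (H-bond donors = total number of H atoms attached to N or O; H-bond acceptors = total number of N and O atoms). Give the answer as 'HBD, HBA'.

Donors: find every N or O and count the H atoms it carries.
  (no N or O atoms present)
Lipinski HBD = 0.
Acceptors: N atoms = 0, O atoms = 0 → HBA = 0.

0, 0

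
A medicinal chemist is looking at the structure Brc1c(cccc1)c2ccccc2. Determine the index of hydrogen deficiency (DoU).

8

Molecular formula: C12H9Br.
DoU = (2C + 2 + N − H − X) / 2, where X is the halogen count and O/S are ignored.
    = (2·12 + 2 + 0 − 9 − 1) / 2 = 16 / 2 = 8.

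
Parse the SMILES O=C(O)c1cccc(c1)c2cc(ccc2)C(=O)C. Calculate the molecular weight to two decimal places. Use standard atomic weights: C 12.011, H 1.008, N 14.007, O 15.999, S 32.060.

First, the molecular formula is C15H12O3 (counting implicit H from valence).
  C: 15 × 12.011 = 180.165
  H: 12 × 1.008 = 12.096
  O: 3 × 15.999 = 47.997
Sum: 15×12.011 + 12×1.008 + 3×15.999 = 240.258 → 240.26 g/mol.

240.26 g/mol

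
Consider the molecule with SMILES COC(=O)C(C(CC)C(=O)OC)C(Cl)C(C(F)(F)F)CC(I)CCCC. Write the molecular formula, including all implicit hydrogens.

Walk through each heavy atom and fill implicit hydrogens from standard valence (C 4, N 3, O 2, S 2, halogen 1):
  atom 1: C, bond orders sum to 1 (valence 4) → 3 H
  atom 2: O, bond orders sum to 2 (valence 2) → 0 H
  atom 3: C, bond orders sum to 4 (valence 4) → 0 H
  atom 4: O, bond orders sum to 2 (valence 2) → 0 H
  atom 5: C, bond orders sum to 3 (valence 4) → 1 H
  atom 6: C, bond orders sum to 3 (valence 4) → 1 H
  atom 7: C, bond orders sum to 2 (valence 4) → 2 H
  atom 8: C, bond orders sum to 1 (valence 4) → 3 H
  atom 9: C, bond orders sum to 4 (valence 4) → 0 H
  atom 10: O, bond orders sum to 2 (valence 2) → 0 H
  atom 11: O, bond orders sum to 2 (valence 2) → 0 H
  atom 12: C, bond orders sum to 1 (valence 4) → 3 H
  atom 13: C, bond orders sum to 3 (valence 4) → 1 H
  atom 14: Cl (halogen, monovalent) → 0 H
  atom 15: C, bond orders sum to 3 (valence 4) → 1 H
  atom 16: C, bond orders sum to 4 (valence 4) → 0 H
  atom 17: F (halogen, monovalent) → 0 H
  atom 18: F (halogen, monovalent) → 0 H
  atom 19: F (halogen, monovalent) → 0 H
  atom 20: C, bond orders sum to 2 (valence 4) → 2 H
  atom 21: C, bond orders sum to 3 (valence 4) → 1 H
  atom 22: I (halogen, monovalent) → 0 H
  atom 23: C, bond orders sum to 2 (valence 4) → 2 H
  atom 24: C, bond orders sum to 2 (valence 4) → 2 H
  atom 25: C, bond orders sum to 2 (valence 4) → 2 H
  atom 26: C, bond orders sum to 1 (valence 4) → 3 H
Totals → C:17, H:27, Cl:1, F:3, I:1, O:4.
In Hill order: C17H27ClF3IO4.

C17H27ClF3IO4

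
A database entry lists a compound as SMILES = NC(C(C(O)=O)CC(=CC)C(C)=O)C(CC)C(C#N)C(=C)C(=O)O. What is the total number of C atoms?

17

Count every carbon token in the SMILES (each C, including those in ring-closure positions and inside branches).
Carbon count: 17.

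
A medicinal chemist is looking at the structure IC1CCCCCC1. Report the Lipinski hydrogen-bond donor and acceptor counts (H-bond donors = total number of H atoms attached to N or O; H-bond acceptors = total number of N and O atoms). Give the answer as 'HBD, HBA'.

Donors: find every N or O and count the H atoms it carries.
  (no N or O atoms present)
Lipinski HBD = 0.
Acceptors: N atoms = 0, O atoms = 0 → HBA = 0.

0, 0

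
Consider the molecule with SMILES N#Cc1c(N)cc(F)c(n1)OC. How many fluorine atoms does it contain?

Scan the SMILES for F atoms (remember two-letter symbols like Cl and Br are single atoms).
Fluorine count: 1.

1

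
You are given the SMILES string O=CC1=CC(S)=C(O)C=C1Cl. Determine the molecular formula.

C7H5ClO2S

Walk through each heavy atom and fill implicit hydrogens from standard valence (C 4, N 3, O 2, S 2, halogen 1):
  atom 1: O, bond orders sum to 2 (valence 2) → 0 H
  atom 2: C, bond orders sum to 3 (valence 4) → 1 H
  atom 3: C, bond orders sum to 4 (valence 4) → 0 H
  atom 4: C, bond orders sum to 3 (valence 4) → 1 H
  atom 5: C, bond orders sum to 4 (valence 4) → 0 H
  atom 6: S, bond orders sum to 1 (valence 2) → 1 H
  atom 7: C, bond orders sum to 4 (valence 4) → 0 H
  atom 8: O, bond orders sum to 1 (valence 2) → 1 H
  atom 9: C, bond orders sum to 3 (valence 4) → 1 H
  atom 10: C, bond orders sum to 4 (valence 4) → 0 H
  atom 11: Cl (halogen, monovalent) → 0 H
Totals → C:7, H:5, Cl:1, O:2, S:1.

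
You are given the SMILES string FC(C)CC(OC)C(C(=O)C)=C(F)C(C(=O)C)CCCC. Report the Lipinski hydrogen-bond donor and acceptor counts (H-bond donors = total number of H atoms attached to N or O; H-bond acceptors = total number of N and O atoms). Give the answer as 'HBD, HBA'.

Donors: find every N or O and count the H atoms it carries.
  atom 6 (O): bond orders sum to 2 → 0 H
  atom 10 (O): bond orders sum to 2 → 0 H
  atom 16 (O): bond orders sum to 2 → 0 H
Lipinski HBD = 0.
Acceptors: N atoms = 0, O atoms = 3 → HBA = 3.

0, 3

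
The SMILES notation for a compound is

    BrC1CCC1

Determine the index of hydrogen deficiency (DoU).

Degree of unsaturation = (number of rings) + (number of π bonds).
Ring closures in the SMILES: 1.
π bonds: none → 0 DoU from unsaturation.
Total DoU = 1 + 0 = 1.

1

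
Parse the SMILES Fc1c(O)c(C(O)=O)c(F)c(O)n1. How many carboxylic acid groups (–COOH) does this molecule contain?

The carboxylic acid motif appears at heavy-atom position 6 in the SMILES.
Other groups present: 2 hydroxyl.
Carboxylic acid count: 1.

1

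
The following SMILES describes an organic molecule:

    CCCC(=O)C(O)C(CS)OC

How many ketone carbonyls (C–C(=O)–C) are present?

The ketone motif appears at heavy-atom position 4 in the SMILES.
Other groups present: 1 ether, 1 hydroxyl, 1 thiol.
Ketone count: 1.

1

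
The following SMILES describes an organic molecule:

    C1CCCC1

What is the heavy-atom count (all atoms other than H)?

Every atom symbol written in the SMILES (organic subset) is one heavy atom; implicit H are not written.
Heavy atoms by element → C:5.
Total: 5.

5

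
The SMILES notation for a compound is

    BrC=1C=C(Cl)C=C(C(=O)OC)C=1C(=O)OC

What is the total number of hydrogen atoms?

Walk through each heavy atom and fill implicit hydrogens from standard valence (C 4, N 3, O 2, S 2, halogen 1):
  atom 1: Br (halogen, monovalent) → 0 H
  atom 2: C, bond orders sum to 4 (valence 4) → 0 H
  atom 3: C, bond orders sum to 3 (valence 4) → 1 H
  atom 4: C, bond orders sum to 4 (valence 4) → 0 H
  atom 5: Cl (halogen, monovalent) → 0 H
  atom 6: C, bond orders sum to 3 (valence 4) → 1 H
  atom 7: C, bond orders sum to 4 (valence 4) → 0 H
  atom 8: C, bond orders sum to 4 (valence 4) → 0 H
  atom 9: O, bond orders sum to 2 (valence 2) → 0 H
  atom 10: O, bond orders sum to 2 (valence 2) → 0 H
  atom 11: C, bond orders sum to 1 (valence 4) → 3 H
  atom 12: C, bond orders sum to 4 (valence 4) → 0 H
  atom 13: C, bond orders sum to 4 (valence 4) → 0 H
  atom 14: O, bond orders sum to 2 (valence 2) → 0 H
  atom 15: O, bond orders sum to 2 (valence 2) → 0 H
  atom 16: C, bond orders sum to 1 (valence 4) → 3 H
Total hydrogens: 8.

8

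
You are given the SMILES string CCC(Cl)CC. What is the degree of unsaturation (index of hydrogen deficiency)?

0

Degree of unsaturation = (number of rings) + (number of π bonds).
Ring closures in the SMILES: 0.
π bonds: none → 0 DoU from unsaturation.
Total DoU = 0 + 0 = 0.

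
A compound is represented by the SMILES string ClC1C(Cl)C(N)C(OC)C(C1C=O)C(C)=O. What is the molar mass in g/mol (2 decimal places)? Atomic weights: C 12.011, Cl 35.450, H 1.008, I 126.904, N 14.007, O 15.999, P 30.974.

268.13 g/mol

First, the molecular formula is C10H15Cl2NO3 (counting implicit H from valence).
  C: 10 × 12.011 = 120.110
  Cl: 2 × 35.450 = 70.900
  H: 15 × 1.008 = 15.120
  N: 1 × 14.007 = 14.007
  O: 3 × 15.999 = 47.997
Sum: 10×12.011 + 2×35.450 + 15×1.008 + 1×14.007 + 3×15.999 = 268.134 → 268.13 g/mol.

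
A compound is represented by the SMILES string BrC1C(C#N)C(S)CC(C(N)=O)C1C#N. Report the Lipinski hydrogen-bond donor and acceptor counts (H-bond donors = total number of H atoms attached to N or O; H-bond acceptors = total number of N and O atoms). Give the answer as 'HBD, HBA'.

Donors: find every N or O and count the H atoms it carries.
  atom 5 (N): bond orders sum to 3 → 0 H
  atom 11 (N): bond orders sum to 1 → 2 H
  atom 12 (O): bond orders sum to 2 → 0 H
  atom 15 (N): bond orders sum to 3 → 0 H
Lipinski HBD = 2.
Acceptors: N atoms = 3, O atoms = 1 → HBA = 4.

2, 4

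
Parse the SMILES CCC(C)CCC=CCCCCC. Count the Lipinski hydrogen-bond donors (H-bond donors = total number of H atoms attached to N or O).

Donors: find every N or O and count the H atoms it carries.
  (no N or O atoms present)
Lipinski HBD = 0.

0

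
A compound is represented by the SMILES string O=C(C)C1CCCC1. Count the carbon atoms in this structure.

7

Count every carbon token in the SMILES (each C, including those in ring-closure positions and inside branches).
Carbon count: 7.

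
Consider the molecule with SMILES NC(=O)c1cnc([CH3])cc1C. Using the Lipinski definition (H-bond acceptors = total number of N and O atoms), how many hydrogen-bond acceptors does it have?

N atoms: 2; O atoms: 1.
Lipinski HBA = 2 + 1 = 3.

3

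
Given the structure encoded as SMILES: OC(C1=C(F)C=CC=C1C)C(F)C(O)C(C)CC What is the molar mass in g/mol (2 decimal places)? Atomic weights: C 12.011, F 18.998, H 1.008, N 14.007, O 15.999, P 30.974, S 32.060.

258.31 g/mol

First, the molecular formula is C14H20F2O2 (counting implicit H from valence).
  C: 14 × 12.011 = 168.154
  F: 2 × 18.998 = 37.996
  H: 20 × 1.008 = 20.160
  O: 2 × 15.999 = 31.998
Sum: 14×12.011 + 2×18.998 + 20×1.008 + 2×15.999 = 258.308 → 258.31 g/mol.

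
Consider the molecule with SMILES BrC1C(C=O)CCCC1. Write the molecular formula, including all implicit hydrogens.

C7H11BrO

Walk through each heavy atom and fill implicit hydrogens from standard valence (C 4, N 3, O 2, S 2, halogen 1):
  atom 1: Br (halogen, monovalent) → 0 H
  atom 2: C, bond orders sum to 3 (valence 4) → 1 H
  atom 3: C, bond orders sum to 3 (valence 4) → 1 H
  atom 4: C, bond orders sum to 3 (valence 4) → 1 H
  atom 5: O, bond orders sum to 2 (valence 2) → 0 H
  atom 6: C, bond orders sum to 2 (valence 4) → 2 H
  atom 7: C, bond orders sum to 2 (valence 4) → 2 H
  atom 8: C, bond orders sum to 2 (valence 4) → 2 H
  atom 9: C, bond orders sum to 2 (valence 4) → 2 H
Totals → C:7, H:11, Br:1, O:1.
In Hill order: C7H11BrO.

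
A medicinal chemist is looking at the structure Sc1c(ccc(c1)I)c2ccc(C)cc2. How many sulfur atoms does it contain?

Scan the SMILES for S atoms (remember two-letter symbols like Cl and Br are single atoms).
Sulfur count: 1.

1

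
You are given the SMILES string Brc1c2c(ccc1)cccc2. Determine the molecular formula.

C10H7Br

Walk through each heavy atom and fill implicit hydrogens from standard valence (C 4, N 3, O 2, S 2, halogen 1); for lowercase aromatic atoms, an aromatic c carries 1 H when it has two neighbours and 0 H with three, and aromatic n carries 0 H:
  atom 1: Br (halogen, monovalent) → 0 H
  atom 2: aromatic c, 3 neighbours → 0 H
  atom 3: aromatic c, 3 neighbours → 0 H
  atom 4: aromatic c, 3 neighbours → 0 H
  atom 5: aromatic c, 2 neighbours → 1 H
  atom 6: aromatic c, 2 neighbours → 1 H
  atom 7: aromatic c, 2 neighbours → 1 H
  atom 8: aromatic c, 2 neighbours → 1 H
  atom 9: aromatic c, 2 neighbours → 1 H
  atom 10: aromatic c, 2 neighbours → 1 H
  atom 11: aromatic c, 2 neighbours → 1 H
Totals → C:10, H:7, Br:1.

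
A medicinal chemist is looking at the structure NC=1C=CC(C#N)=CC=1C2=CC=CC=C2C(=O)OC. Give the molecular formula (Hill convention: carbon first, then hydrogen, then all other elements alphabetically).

C15H12N2O2

Walk through each heavy atom and fill implicit hydrogens from standard valence (C 4, N 3, O 2, S 2, halogen 1):
  atom 1: N, bond orders sum to 1 (valence 3) → 2 H
  atom 2: C, bond orders sum to 4 (valence 4) → 0 H
  atom 3: C, bond orders sum to 3 (valence 4) → 1 H
  atom 4: C, bond orders sum to 3 (valence 4) → 1 H
  atom 5: C, bond orders sum to 4 (valence 4) → 0 H
  atom 6: C, bond orders sum to 4 (valence 4) → 0 H
  atom 7: N, bond orders sum to 3 (valence 3) → 0 H
  atom 8: C, bond orders sum to 3 (valence 4) → 1 H
  atom 9: C, bond orders sum to 4 (valence 4) → 0 H
  atom 10: C, bond orders sum to 4 (valence 4) → 0 H
  atom 11: C, bond orders sum to 3 (valence 4) → 1 H
  atom 12: C, bond orders sum to 3 (valence 4) → 1 H
  atom 13: C, bond orders sum to 3 (valence 4) → 1 H
  atom 14: C, bond orders sum to 3 (valence 4) → 1 H
  atom 15: C, bond orders sum to 4 (valence 4) → 0 H
  atom 16: C, bond orders sum to 4 (valence 4) → 0 H
  atom 17: O, bond orders sum to 2 (valence 2) → 0 H
  atom 18: O, bond orders sum to 2 (valence 2) → 0 H
  atom 19: C, bond orders sum to 1 (valence 4) → 3 H
Totals → C:15, H:12, N:2, O:2.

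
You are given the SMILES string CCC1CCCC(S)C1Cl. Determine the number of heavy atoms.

10

Every atom symbol written in the SMILES (organic subset) is one heavy atom; implicit H are not written.
Heavy atoms by element → C:8, Cl:1, S:1.
Total: 10.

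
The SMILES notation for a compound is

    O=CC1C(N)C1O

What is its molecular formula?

C4H7NO2

Walk through each heavy atom and fill implicit hydrogens from standard valence (C 4, N 3, O 2, S 2, halogen 1):
  atom 1: O, bond orders sum to 2 (valence 2) → 0 H
  atom 2: C, bond orders sum to 3 (valence 4) → 1 H
  atom 3: C, bond orders sum to 3 (valence 4) → 1 H
  atom 4: C, bond orders sum to 3 (valence 4) → 1 H
  atom 5: N, bond orders sum to 1 (valence 3) → 2 H
  atom 6: C, bond orders sum to 3 (valence 4) → 1 H
  atom 7: O, bond orders sum to 1 (valence 2) → 1 H
Totals → C:4, H:7, N:1, O:2.
In Hill order: C4H7NO2.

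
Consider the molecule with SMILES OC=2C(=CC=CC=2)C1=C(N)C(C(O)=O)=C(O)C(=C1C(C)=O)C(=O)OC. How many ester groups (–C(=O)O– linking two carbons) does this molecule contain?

The ester motif appears at heavy-atom position 22 in the SMILES.
Other groups present: 1 carboxylic acid, 2 hydroxyl, 1 ketone, 1 primary amine.
Ester count: 1.

1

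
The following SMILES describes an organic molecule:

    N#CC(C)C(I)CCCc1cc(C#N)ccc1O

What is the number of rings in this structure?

1

In SMILES, each pair of matching ring-closure digits denotes one ring-closing bond; the number of such bonds equals the number of independent rings.
Ring-closure bonds here: 1.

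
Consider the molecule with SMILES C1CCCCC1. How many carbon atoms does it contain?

Count every carbon token in the SMILES (each C, including those in ring-closure positions and inside branches).
Carbon count: 6.

6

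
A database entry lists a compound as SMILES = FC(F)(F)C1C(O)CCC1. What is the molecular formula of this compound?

C6H9F3O

Walk through each heavy atom and fill implicit hydrogens from standard valence (C 4, N 3, O 2, S 2, halogen 1):
  atom 1: F (halogen, monovalent) → 0 H
  atom 2: C, bond orders sum to 4 (valence 4) → 0 H
  atom 3: F (halogen, monovalent) → 0 H
  atom 4: F (halogen, monovalent) → 0 H
  atom 5: C, bond orders sum to 3 (valence 4) → 1 H
  atom 6: C, bond orders sum to 3 (valence 4) → 1 H
  atom 7: O, bond orders sum to 1 (valence 2) → 1 H
  atom 8: C, bond orders sum to 2 (valence 4) → 2 H
  atom 9: C, bond orders sum to 2 (valence 4) → 2 H
  atom 10: C, bond orders sum to 2 (valence 4) → 2 H
Totals → C:6, H:9, F:3, O:1.
In Hill order: C6H9F3O.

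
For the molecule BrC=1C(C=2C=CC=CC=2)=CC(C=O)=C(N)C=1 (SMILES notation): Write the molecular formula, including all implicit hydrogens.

C13H10BrNO

Walk through each heavy atom and fill implicit hydrogens from standard valence (C 4, N 3, O 2, S 2, halogen 1):
  atom 1: Br (halogen, monovalent) → 0 H
  atom 2: C, bond orders sum to 4 (valence 4) → 0 H
  atom 3: C, bond orders sum to 4 (valence 4) → 0 H
  atom 4: C, bond orders sum to 4 (valence 4) → 0 H
  atom 5: C, bond orders sum to 3 (valence 4) → 1 H
  atom 6: C, bond orders sum to 3 (valence 4) → 1 H
  atom 7: C, bond orders sum to 3 (valence 4) → 1 H
  atom 8: C, bond orders sum to 3 (valence 4) → 1 H
  atom 9: C, bond orders sum to 3 (valence 4) → 1 H
  atom 10: C, bond orders sum to 3 (valence 4) → 1 H
  atom 11: C, bond orders sum to 4 (valence 4) → 0 H
  atom 12: C, bond orders sum to 3 (valence 4) → 1 H
  atom 13: O, bond orders sum to 2 (valence 2) → 0 H
  atom 14: C, bond orders sum to 4 (valence 4) → 0 H
  atom 15: N, bond orders sum to 1 (valence 3) → 2 H
  atom 16: C, bond orders sum to 3 (valence 4) → 1 H
Totals → C:13, H:10, Br:1, N:1, O:1.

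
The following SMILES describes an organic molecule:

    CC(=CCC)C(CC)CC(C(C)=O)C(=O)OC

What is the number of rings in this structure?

In SMILES, each pair of matching ring-closure digits denotes one ring-closing bond; the number of such bonds equals the number of independent rings.
Ring-closure bonds here: 0.

0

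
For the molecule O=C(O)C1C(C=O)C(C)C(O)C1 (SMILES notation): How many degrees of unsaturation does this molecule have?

3

Degree of unsaturation = (number of rings) + (number of π bonds).
Ring closures in the SMILES: 1.
π bonds: 2 double bonds (each 1 DoU) → 2 DoU from unsaturation.
Total DoU = 1 + 2 = 3.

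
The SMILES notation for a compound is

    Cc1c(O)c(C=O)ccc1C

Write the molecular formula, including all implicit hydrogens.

Walk through each heavy atom and fill implicit hydrogens from standard valence (C 4, N 3, O 2, S 2, halogen 1); for lowercase aromatic atoms, an aromatic c carries 1 H when it has two neighbours and 0 H with three, and aromatic n carries 0 H:
  atom 1: C, bond orders sum to 1 (valence 4) → 3 H
  atom 2: aromatic c, 3 neighbours → 0 H
  atom 3: aromatic c, 3 neighbours → 0 H
  atom 4: O, bond orders sum to 1 (valence 2) → 1 H
  atom 5: aromatic c, 3 neighbours → 0 H
  atom 6: C, bond orders sum to 3 (valence 4) → 1 H
  atom 7: O, bond orders sum to 2 (valence 2) → 0 H
  atom 8: aromatic c, 2 neighbours → 1 H
  atom 9: aromatic c, 2 neighbours → 1 H
  atom 10: aromatic c, 3 neighbours → 0 H
  atom 11: C, bond orders sum to 1 (valence 4) → 3 H
Totals → C:9, H:10, O:2.
In Hill order: C9H10O2.

C9H10O2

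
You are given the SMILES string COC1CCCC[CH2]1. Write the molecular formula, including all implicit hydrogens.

C7H14O

Walk through each heavy atom and fill implicit hydrogens from standard valence (C 4, N 3, O 2, S 2, halogen 1):
  atom 1: C, bond orders sum to 1 (valence 4) → 3 H
  atom 2: O, bond orders sum to 2 (valence 2) → 0 H
  atom 3: C, bond orders sum to 3 (valence 4) → 1 H
  atom 4: C, bond orders sum to 2 (valence 4) → 2 H
  atom 5: C, bond orders sum to 2 (valence 4) → 2 H
  atom 6: C, bond orders sum to 2 (valence 4) → 2 H
  atom 7: C, bond orders sum to 2 (valence 4) → 2 H
  atom 8: C with explicit H count 2
Totals → C:7, H:14, O:1.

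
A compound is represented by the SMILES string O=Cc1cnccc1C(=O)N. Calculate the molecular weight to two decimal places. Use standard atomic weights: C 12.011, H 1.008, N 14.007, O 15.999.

150.14 g/mol

First, the molecular formula is C7H6N2O2 (counting implicit H from valence).
  C: 7 × 12.011 = 84.077
  H: 6 × 1.008 = 6.048
  N: 2 × 14.007 = 28.014
  O: 2 × 15.999 = 31.998
Sum: 7×12.011 + 6×1.008 + 2×14.007 + 2×15.999 = 150.137 → 150.14 g/mol.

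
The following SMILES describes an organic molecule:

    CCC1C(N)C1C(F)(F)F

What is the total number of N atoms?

Scan the SMILES for N atoms (remember two-letter symbols like Cl and Br are single atoms).
Nitrogen count: 1.

1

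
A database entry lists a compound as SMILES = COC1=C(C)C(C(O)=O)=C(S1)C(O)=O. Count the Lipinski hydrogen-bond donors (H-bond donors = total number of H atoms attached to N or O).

Donors: find every N or O and count the H atoms it carries.
  atom 2 (O): bond orders sum to 2 → 0 H
  atom 8 (O): bond orders sum to 1 → 1 H
  atom 9 (O): bond orders sum to 2 → 0 H
  atom 13 (O): bond orders sum to 1 → 1 H
  atom 14 (O): bond orders sum to 2 → 0 H
Lipinski HBD = 2.

2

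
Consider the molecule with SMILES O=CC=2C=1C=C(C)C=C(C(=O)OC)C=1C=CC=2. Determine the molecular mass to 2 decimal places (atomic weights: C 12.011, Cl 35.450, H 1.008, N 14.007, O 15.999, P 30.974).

First, the molecular formula is C14H12O3 (counting implicit H from valence).
  C: 14 × 12.011 = 168.154
  H: 12 × 1.008 = 12.096
  O: 3 × 15.999 = 47.997
Sum: 14×12.011 + 12×1.008 + 3×15.999 = 228.247 → 228.25 g/mol.

228.25 g/mol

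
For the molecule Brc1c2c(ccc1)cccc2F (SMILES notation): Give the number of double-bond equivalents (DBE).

Molecular formula: C10H6BrF.
DoU = (2C + 2 + N − H − X) / 2, where X is the halogen count and O/S are ignored.
    = (2·10 + 2 + 0 − 6 − 2) / 2 = 14 / 2 = 7.

7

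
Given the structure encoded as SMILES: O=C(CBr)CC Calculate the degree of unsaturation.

1

Degree of unsaturation = (number of rings) + (number of π bonds).
Ring closures in the SMILES: 0.
π bonds: 1 double bond (each 1 DoU) → 1 DoU from unsaturation.
Total DoU = 0 + 1 = 1.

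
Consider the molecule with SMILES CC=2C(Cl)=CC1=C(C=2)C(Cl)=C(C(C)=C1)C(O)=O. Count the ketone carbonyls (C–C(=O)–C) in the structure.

Scan the SMILES for the ketone motif — none present.
Groups that are present: 1 carboxylic acid.

0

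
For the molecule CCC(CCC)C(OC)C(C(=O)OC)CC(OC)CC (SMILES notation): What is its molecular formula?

C16H32O4

Walk through each heavy atom and fill implicit hydrogens from standard valence (C 4, N 3, O 2, S 2, halogen 1):
  atom 1: C, bond orders sum to 1 (valence 4) → 3 H
  atom 2: C, bond orders sum to 2 (valence 4) → 2 H
  atom 3: C, bond orders sum to 3 (valence 4) → 1 H
  atom 4: C, bond orders sum to 2 (valence 4) → 2 H
  atom 5: C, bond orders sum to 2 (valence 4) → 2 H
  atom 6: C, bond orders sum to 1 (valence 4) → 3 H
  atom 7: C, bond orders sum to 3 (valence 4) → 1 H
  atom 8: O, bond orders sum to 2 (valence 2) → 0 H
  atom 9: C, bond orders sum to 1 (valence 4) → 3 H
  atom 10: C, bond orders sum to 3 (valence 4) → 1 H
  atom 11: C, bond orders sum to 4 (valence 4) → 0 H
  atom 12: O, bond orders sum to 2 (valence 2) → 0 H
  atom 13: O, bond orders sum to 2 (valence 2) → 0 H
  atom 14: C, bond orders sum to 1 (valence 4) → 3 H
  atom 15: C, bond orders sum to 2 (valence 4) → 2 H
  atom 16: C, bond orders sum to 3 (valence 4) → 1 H
  atom 17: O, bond orders sum to 2 (valence 2) → 0 H
  atom 18: C, bond orders sum to 1 (valence 4) → 3 H
  atom 19: C, bond orders sum to 2 (valence 4) → 2 H
  atom 20: C, bond orders sum to 1 (valence 4) → 3 H
Totals → C:16, H:32, O:4.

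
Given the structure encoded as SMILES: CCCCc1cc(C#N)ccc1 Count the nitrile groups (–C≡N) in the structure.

1

The nitrile motif appears at heavy-atom position 8 in the SMILES.
Nitrile count: 1.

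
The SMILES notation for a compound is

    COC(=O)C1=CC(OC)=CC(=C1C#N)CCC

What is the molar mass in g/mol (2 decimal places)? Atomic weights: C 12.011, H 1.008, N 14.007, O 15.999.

First, the molecular formula is C13H15NO3 (counting implicit H from valence).
  C: 13 × 12.011 = 156.143
  H: 15 × 1.008 = 15.120
  N: 1 × 14.007 = 14.007
  O: 3 × 15.999 = 47.997
Sum: 13×12.011 + 15×1.008 + 1×14.007 + 3×15.999 = 233.267 → 233.27 g/mol.

233.27 g/mol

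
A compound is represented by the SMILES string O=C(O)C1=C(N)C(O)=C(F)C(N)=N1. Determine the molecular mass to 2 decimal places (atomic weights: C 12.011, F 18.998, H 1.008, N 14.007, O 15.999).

First, the molecular formula is C6H6FN3O3 (counting implicit H from valence).
  C: 6 × 12.011 = 72.066
  F: 1 × 18.998 = 18.998
  H: 6 × 1.008 = 6.048
  N: 3 × 14.007 = 42.021
  O: 3 × 15.999 = 47.997
Sum: 6×12.011 + 1×18.998 + 6×1.008 + 3×14.007 + 3×15.999 = 187.130 → 187.13 g/mol.

187.13 g/mol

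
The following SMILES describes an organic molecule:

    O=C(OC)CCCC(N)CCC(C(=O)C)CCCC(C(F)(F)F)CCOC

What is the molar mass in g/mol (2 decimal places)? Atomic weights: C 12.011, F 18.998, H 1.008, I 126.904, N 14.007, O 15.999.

397.48 g/mol

First, the molecular formula is C19H34F3NO4 (counting implicit H from valence).
  C: 19 × 12.011 = 228.209
  F: 3 × 18.998 = 56.994
  H: 34 × 1.008 = 34.272
  N: 1 × 14.007 = 14.007
  O: 4 × 15.999 = 63.996
Sum: 19×12.011 + 3×18.998 + 34×1.008 + 1×14.007 + 4×15.999 = 397.478 → 397.48 g/mol.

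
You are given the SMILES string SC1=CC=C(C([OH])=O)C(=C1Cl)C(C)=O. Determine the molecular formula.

C9H7ClO3S

Walk through each heavy atom and fill implicit hydrogens from standard valence (C 4, N 3, O 2, S 2, halogen 1):
  atom 1: S, bond orders sum to 1 (valence 2) → 1 H
  atom 2: C, bond orders sum to 4 (valence 4) → 0 H
  atom 3: C, bond orders sum to 3 (valence 4) → 1 H
  atom 4: C, bond orders sum to 3 (valence 4) → 1 H
  atom 5: C, bond orders sum to 4 (valence 4) → 0 H
  atom 6: C, bond orders sum to 4 (valence 4) → 0 H
  atom 7: O with explicit H count 1
  atom 8: O, bond orders sum to 2 (valence 2) → 0 H
  atom 9: C, bond orders sum to 4 (valence 4) → 0 H
  atom 10: C, bond orders sum to 4 (valence 4) → 0 H
  atom 11: Cl (halogen, monovalent) → 0 H
  atom 12: C, bond orders sum to 4 (valence 4) → 0 H
  atom 13: C, bond orders sum to 1 (valence 4) → 3 H
  atom 14: O, bond orders sum to 2 (valence 2) → 0 H
Totals → C:9, H:7, Cl:1, O:3, S:1.
In Hill order: C9H7ClO3S.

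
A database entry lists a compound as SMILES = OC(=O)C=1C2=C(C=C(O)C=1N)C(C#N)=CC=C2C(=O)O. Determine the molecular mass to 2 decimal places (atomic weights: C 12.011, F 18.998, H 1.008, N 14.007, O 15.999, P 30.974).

272.22 g/mol

First, the molecular formula is C13H8N2O5 (counting implicit H from valence).
  C: 13 × 12.011 = 156.143
  H: 8 × 1.008 = 8.064
  N: 2 × 14.007 = 28.014
  O: 5 × 15.999 = 79.995
Sum: 13×12.011 + 8×1.008 + 2×14.007 + 5×15.999 = 272.216 → 272.22 g/mol.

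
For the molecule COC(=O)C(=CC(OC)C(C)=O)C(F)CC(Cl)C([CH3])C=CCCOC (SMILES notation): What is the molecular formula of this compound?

Walk through each heavy atom and fill implicit hydrogens from standard valence (C 4, N 3, O 2, S 2, halogen 1):
  atom 1: C, bond orders sum to 1 (valence 4) → 3 H
  atom 2: O, bond orders sum to 2 (valence 2) → 0 H
  atom 3: C, bond orders sum to 4 (valence 4) → 0 H
  atom 4: O, bond orders sum to 2 (valence 2) → 0 H
  atom 5: C, bond orders sum to 4 (valence 4) → 0 H
  atom 6: C, bond orders sum to 3 (valence 4) → 1 H
  atom 7: C, bond orders sum to 3 (valence 4) → 1 H
  atom 8: O, bond orders sum to 2 (valence 2) → 0 H
  atom 9: C, bond orders sum to 1 (valence 4) → 3 H
  atom 10: C, bond orders sum to 4 (valence 4) → 0 H
  atom 11: C, bond orders sum to 1 (valence 4) → 3 H
  atom 12: O, bond orders sum to 2 (valence 2) → 0 H
  atom 13: C, bond orders sum to 3 (valence 4) → 1 H
  atom 14: F (halogen, monovalent) → 0 H
  atom 15: C, bond orders sum to 2 (valence 4) → 2 H
  atom 16: C, bond orders sum to 3 (valence 4) → 1 H
  atom 17: Cl (halogen, monovalent) → 0 H
  atom 18: C, bond orders sum to 3 (valence 4) → 1 H
  atom 19: C with explicit H count 3
  atom 20: C, bond orders sum to 3 (valence 4) → 1 H
  atom 21: C, bond orders sum to 3 (valence 4) → 1 H
  atom 22: C, bond orders sum to 2 (valence 4) → 2 H
  atom 23: C, bond orders sum to 2 (valence 4) → 2 H
  atom 24: O, bond orders sum to 2 (valence 2) → 0 H
  atom 25: C, bond orders sum to 1 (valence 4) → 3 H
Totals → C:18, H:28, Cl:1, F:1, O:5.
In Hill order: C18H28ClFO5.

C18H28ClFO5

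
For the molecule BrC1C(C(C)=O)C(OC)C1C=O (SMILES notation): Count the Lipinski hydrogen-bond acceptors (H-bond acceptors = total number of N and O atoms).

3

N atoms: 0; O atoms: 3.
Lipinski HBA = 0 + 3 = 3.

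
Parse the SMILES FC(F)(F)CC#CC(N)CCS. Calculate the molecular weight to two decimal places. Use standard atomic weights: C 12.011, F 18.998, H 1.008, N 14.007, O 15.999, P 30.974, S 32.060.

First, the molecular formula is C7H10F3NS (counting implicit H from valence).
  C: 7 × 12.011 = 84.077
  F: 3 × 18.998 = 56.994
  H: 10 × 1.008 = 10.080
  N: 1 × 14.007 = 14.007
  S: 1 × 32.060 = 32.060
Sum: 7×12.011 + 3×18.998 + 10×1.008 + 1×14.007 + 1×32.060 = 197.218 → 197.22 g/mol.

197.22 g/mol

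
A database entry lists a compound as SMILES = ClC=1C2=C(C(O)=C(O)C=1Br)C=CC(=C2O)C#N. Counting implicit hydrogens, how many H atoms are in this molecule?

5

Walk through each heavy atom and fill implicit hydrogens from standard valence (C 4, N 3, O 2, S 2, halogen 1):
  atom 1: Cl (halogen, monovalent) → 0 H
  atom 2: C, bond orders sum to 4 (valence 4) → 0 H
  atom 3: C, bond orders sum to 4 (valence 4) → 0 H
  atom 4: C, bond orders sum to 4 (valence 4) → 0 H
  atom 5: C, bond orders sum to 4 (valence 4) → 0 H
  atom 6: O, bond orders sum to 1 (valence 2) → 1 H
  atom 7: C, bond orders sum to 4 (valence 4) → 0 H
  atom 8: O, bond orders sum to 1 (valence 2) → 1 H
  atom 9: C, bond orders sum to 4 (valence 4) → 0 H
  atom 10: Br (halogen, monovalent) → 0 H
  atom 11: C, bond orders sum to 3 (valence 4) → 1 H
  atom 12: C, bond orders sum to 3 (valence 4) → 1 H
  atom 13: C, bond orders sum to 4 (valence 4) → 0 H
  atom 14: C, bond orders sum to 4 (valence 4) → 0 H
  atom 15: O, bond orders sum to 1 (valence 2) → 1 H
  atom 16: C, bond orders sum to 4 (valence 4) → 0 H
  atom 17: N, bond orders sum to 3 (valence 3) → 0 H
Total hydrogens: 5.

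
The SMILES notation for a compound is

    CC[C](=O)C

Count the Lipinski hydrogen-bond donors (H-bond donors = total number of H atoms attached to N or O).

0

Donors: find every N or O and count the H atoms it carries.
  atom 4 (O): bond orders sum to 2 → 0 H
Lipinski HBD = 0.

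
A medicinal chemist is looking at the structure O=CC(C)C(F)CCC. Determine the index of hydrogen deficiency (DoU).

1

Degree of unsaturation = (number of rings) + (number of π bonds).
Ring closures in the SMILES: 0.
π bonds: 1 double bond (each 1 DoU) → 1 DoU from unsaturation.
Total DoU = 0 + 1 = 1.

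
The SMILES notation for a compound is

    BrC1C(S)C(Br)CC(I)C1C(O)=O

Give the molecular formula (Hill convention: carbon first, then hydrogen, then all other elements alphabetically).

C7H9Br2IO2S

Walk through each heavy atom and fill implicit hydrogens from standard valence (C 4, N 3, O 2, S 2, halogen 1):
  atom 1: Br (halogen, monovalent) → 0 H
  atom 2: C, bond orders sum to 3 (valence 4) → 1 H
  atom 3: C, bond orders sum to 3 (valence 4) → 1 H
  atom 4: S, bond orders sum to 1 (valence 2) → 1 H
  atom 5: C, bond orders sum to 3 (valence 4) → 1 H
  atom 6: Br (halogen, monovalent) → 0 H
  atom 7: C, bond orders sum to 2 (valence 4) → 2 H
  atom 8: C, bond orders sum to 3 (valence 4) → 1 H
  atom 9: I (halogen, monovalent) → 0 H
  atom 10: C, bond orders sum to 3 (valence 4) → 1 H
  atom 11: C, bond orders sum to 4 (valence 4) → 0 H
  atom 12: O, bond orders sum to 1 (valence 2) → 1 H
  atom 13: O, bond orders sum to 2 (valence 2) → 0 H
Totals → C:7, H:9, Br:2, I:1, O:2, S:1.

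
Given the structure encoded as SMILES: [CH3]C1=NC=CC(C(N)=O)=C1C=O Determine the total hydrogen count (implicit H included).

8

Walk through each heavy atom and fill implicit hydrogens from standard valence (C 4, N 3, O 2, S 2, halogen 1):
  atom 1: C with explicit H count 3
  atom 2: C, bond orders sum to 4 (valence 4) → 0 H
  atom 3: N, bond orders sum to 3 (valence 3) → 0 H
  atom 4: C, bond orders sum to 3 (valence 4) → 1 H
  atom 5: C, bond orders sum to 3 (valence 4) → 1 H
  atom 6: C, bond orders sum to 4 (valence 4) → 0 H
  atom 7: C, bond orders sum to 4 (valence 4) → 0 H
  atom 8: N, bond orders sum to 1 (valence 3) → 2 H
  atom 9: O, bond orders sum to 2 (valence 2) → 0 H
  atom 10: C, bond orders sum to 4 (valence 4) → 0 H
  atom 11: C, bond orders sum to 3 (valence 4) → 1 H
  atom 12: O, bond orders sum to 2 (valence 2) → 0 H
Total hydrogens: 8.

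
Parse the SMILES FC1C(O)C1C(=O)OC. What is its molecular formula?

Walk through each heavy atom and fill implicit hydrogens from standard valence (C 4, N 3, O 2, S 2, halogen 1):
  atom 1: F (halogen, monovalent) → 0 H
  atom 2: C, bond orders sum to 3 (valence 4) → 1 H
  atom 3: C, bond orders sum to 3 (valence 4) → 1 H
  atom 4: O, bond orders sum to 1 (valence 2) → 1 H
  atom 5: C, bond orders sum to 3 (valence 4) → 1 H
  atom 6: C, bond orders sum to 4 (valence 4) → 0 H
  atom 7: O, bond orders sum to 2 (valence 2) → 0 H
  atom 8: O, bond orders sum to 2 (valence 2) → 0 H
  atom 9: C, bond orders sum to 1 (valence 4) → 3 H
Totals → C:5, H:7, F:1, O:3.
In Hill order: C5H7FO3.

C5H7FO3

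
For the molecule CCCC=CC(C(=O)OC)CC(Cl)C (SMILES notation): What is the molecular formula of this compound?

C11H19ClO2

Walk through each heavy atom and fill implicit hydrogens from standard valence (C 4, N 3, O 2, S 2, halogen 1):
  atom 1: C, bond orders sum to 1 (valence 4) → 3 H
  atom 2: C, bond orders sum to 2 (valence 4) → 2 H
  atom 3: C, bond orders sum to 2 (valence 4) → 2 H
  atom 4: C, bond orders sum to 3 (valence 4) → 1 H
  atom 5: C, bond orders sum to 3 (valence 4) → 1 H
  atom 6: C, bond orders sum to 3 (valence 4) → 1 H
  atom 7: C, bond orders sum to 4 (valence 4) → 0 H
  atom 8: O, bond orders sum to 2 (valence 2) → 0 H
  atom 9: O, bond orders sum to 2 (valence 2) → 0 H
  atom 10: C, bond orders sum to 1 (valence 4) → 3 H
  atom 11: C, bond orders sum to 2 (valence 4) → 2 H
  atom 12: C, bond orders sum to 3 (valence 4) → 1 H
  atom 13: Cl (halogen, monovalent) → 0 H
  atom 14: C, bond orders sum to 1 (valence 4) → 3 H
Totals → C:11, H:19, Cl:1, O:2.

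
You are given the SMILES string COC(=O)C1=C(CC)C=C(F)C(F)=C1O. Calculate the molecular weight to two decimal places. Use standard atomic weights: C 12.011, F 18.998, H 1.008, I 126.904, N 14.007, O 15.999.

First, the molecular formula is C10H10F2O3 (counting implicit H from valence).
  C: 10 × 12.011 = 120.110
  F: 2 × 18.998 = 37.996
  H: 10 × 1.008 = 10.080
  O: 3 × 15.999 = 47.997
Sum: 10×12.011 + 2×18.998 + 10×1.008 + 3×15.999 = 216.183 → 216.18 g/mol.

216.18 g/mol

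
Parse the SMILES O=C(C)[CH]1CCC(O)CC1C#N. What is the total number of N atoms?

1

Scan the SMILES for N atoms (remember two-letter symbols like Cl and Br are single atoms).
Nitrogen count: 1.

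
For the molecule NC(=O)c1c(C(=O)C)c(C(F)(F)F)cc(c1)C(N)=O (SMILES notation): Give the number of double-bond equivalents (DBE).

7

Molecular formula: C11H9F3N2O3.
DoU = (2C + 2 + N − H − X) / 2, where X is the halogen count and O/S are ignored.
    = (2·11 + 2 + 2 − 9 − 3) / 2 = 14 / 2 = 7.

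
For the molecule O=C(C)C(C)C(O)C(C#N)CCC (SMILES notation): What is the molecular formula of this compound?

Walk through each heavy atom and fill implicit hydrogens from standard valence (C 4, N 3, O 2, S 2, halogen 1):
  atom 1: O, bond orders sum to 2 (valence 2) → 0 H
  atom 2: C, bond orders sum to 4 (valence 4) → 0 H
  atom 3: C, bond orders sum to 1 (valence 4) → 3 H
  atom 4: C, bond orders sum to 3 (valence 4) → 1 H
  atom 5: C, bond orders sum to 1 (valence 4) → 3 H
  atom 6: C, bond orders sum to 3 (valence 4) → 1 H
  atom 7: O, bond orders sum to 1 (valence 2) → 1 H
  atom 8: C, bond orders sum to 3 (valence 4) → 1 H
  atom 9: C, bond orders sum to 4 (valence 4) → 0 H
  atom 10: N, bond orders sum to 3 (valence 3) → 0 H
  atom 11: C, bond orders sum to 2 (valence 4) → 2 H
  atom 12: C, bond orders sum to 2 (valence 4) → 2 H
  atom 13: C, bond orders sum to 1 (valence 4) → 3 H
Totals → C:10, H:17, N:1, O:2.
In Hill order: C10H17NO2.

C10H17NO2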